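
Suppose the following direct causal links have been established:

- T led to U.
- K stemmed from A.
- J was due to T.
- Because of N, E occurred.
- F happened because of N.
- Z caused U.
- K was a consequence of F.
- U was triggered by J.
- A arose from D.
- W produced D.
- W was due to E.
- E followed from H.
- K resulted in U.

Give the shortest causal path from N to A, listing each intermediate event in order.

N → E → W → D → A

N → E
E → W
W → D
D → A
Length: 4 steps.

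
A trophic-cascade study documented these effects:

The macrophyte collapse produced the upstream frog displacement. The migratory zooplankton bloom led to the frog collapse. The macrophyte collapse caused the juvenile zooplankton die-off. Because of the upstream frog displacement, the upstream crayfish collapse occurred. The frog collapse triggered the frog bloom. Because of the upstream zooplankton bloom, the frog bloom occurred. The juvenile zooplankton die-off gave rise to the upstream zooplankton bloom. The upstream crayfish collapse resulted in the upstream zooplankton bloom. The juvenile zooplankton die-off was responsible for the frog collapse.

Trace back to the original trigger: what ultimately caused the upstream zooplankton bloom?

the macrophyte collapse

Tracing upstream from the upstream zooplankton bloom: the upstream zooplankton bloom ← the juvenile zooplankton die-off ← the macrophyte collapse.
The macrophyte collapse has no stated cause, so it is the root.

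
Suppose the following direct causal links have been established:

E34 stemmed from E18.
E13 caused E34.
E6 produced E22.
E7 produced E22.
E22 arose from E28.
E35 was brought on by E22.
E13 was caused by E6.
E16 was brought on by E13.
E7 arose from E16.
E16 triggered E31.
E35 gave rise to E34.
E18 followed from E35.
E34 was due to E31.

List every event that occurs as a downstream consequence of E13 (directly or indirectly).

Direct effects: E16, E34.
2 steps out: E7, E31.
3 steps out: E22.
4 steps out: E35.
5 steps out: E18.
Not reachable from it: E28, E6.

E16, E18, E22, E31, E34, E35, E7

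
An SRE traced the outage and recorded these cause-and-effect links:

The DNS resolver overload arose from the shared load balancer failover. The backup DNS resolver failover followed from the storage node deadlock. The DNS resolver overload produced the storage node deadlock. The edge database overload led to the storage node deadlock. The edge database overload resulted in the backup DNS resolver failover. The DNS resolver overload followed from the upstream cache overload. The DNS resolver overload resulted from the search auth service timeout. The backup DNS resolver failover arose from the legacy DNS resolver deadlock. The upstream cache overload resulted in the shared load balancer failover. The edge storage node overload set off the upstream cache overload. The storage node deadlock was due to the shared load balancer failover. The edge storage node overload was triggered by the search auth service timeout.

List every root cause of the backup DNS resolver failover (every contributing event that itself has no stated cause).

Tracing upstream from the backup DNS resolver failover: the backup DNS resolver failover ← the storage node deadlock ← the DNS resolver overload ← the search auth service timeout.
A separate upstream branch: the backup DNS resolver failover ← the edge database overload.
A separate upstream branch: the backup DNS resolver failover ← the legacy DNS resolver deadlock.
Each of those chain origins has no stated cause.

the edge database overload, the legacy DNS resolver deadlock, the search auth service timeout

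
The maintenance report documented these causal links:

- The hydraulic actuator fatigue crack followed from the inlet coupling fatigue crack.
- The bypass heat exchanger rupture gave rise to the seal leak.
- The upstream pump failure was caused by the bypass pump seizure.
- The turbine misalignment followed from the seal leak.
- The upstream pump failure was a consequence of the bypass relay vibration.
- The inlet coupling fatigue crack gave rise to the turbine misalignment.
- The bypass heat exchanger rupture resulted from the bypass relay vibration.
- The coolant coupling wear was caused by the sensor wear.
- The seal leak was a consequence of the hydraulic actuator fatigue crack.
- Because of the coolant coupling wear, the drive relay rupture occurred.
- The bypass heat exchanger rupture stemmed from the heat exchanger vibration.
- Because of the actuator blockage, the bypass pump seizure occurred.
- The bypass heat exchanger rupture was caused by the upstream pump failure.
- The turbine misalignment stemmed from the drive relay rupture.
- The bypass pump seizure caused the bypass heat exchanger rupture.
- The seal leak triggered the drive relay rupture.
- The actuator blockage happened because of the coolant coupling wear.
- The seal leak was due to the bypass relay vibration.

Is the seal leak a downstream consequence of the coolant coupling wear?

There is a causal chain: the coolant coupling wear → the actuator blockage → the bypass pump seizure → the bypass heat exchanger rupture → the seal leak.

Yes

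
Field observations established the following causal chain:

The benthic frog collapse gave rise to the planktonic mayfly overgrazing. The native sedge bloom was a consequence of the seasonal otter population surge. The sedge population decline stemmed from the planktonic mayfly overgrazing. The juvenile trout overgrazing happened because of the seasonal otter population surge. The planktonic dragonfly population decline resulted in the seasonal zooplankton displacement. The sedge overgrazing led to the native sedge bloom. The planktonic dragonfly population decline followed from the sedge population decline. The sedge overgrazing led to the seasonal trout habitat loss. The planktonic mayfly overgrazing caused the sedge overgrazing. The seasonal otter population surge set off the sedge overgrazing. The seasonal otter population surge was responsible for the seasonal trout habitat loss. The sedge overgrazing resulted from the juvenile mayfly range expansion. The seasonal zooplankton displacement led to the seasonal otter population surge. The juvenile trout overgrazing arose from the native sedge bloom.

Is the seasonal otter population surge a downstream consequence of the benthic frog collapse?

Yes

There is a causal chain: the benthic frog collapse → the planktonic mayfly overgrazing → the sedge population decline → the planktonic dragonfly population decline → the seasonal zooplankton displacement → the seasonal otter population surge.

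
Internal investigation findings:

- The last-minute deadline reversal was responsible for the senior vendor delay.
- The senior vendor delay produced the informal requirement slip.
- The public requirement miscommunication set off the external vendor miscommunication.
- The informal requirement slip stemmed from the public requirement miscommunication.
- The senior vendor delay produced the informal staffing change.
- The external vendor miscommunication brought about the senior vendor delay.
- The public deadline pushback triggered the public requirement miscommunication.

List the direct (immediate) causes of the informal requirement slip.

Upstream contributors include the public deadline pushback, the external vendor miscommunication, the last-minute deadline reversal, but only the public requirement miscommunication, the senior vendor delay feed directly into the informal requirement slip.

the public requirement miscommunication, the senior vendor delay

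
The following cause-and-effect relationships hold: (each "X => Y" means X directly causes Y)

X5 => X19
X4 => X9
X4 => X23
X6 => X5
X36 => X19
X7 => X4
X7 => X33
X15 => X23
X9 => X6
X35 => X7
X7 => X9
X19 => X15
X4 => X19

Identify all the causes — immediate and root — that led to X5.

X35, X4, X6, X7, X9

Immediate cause of X5: X6.
Further upstream: X35, X7, X4, X9.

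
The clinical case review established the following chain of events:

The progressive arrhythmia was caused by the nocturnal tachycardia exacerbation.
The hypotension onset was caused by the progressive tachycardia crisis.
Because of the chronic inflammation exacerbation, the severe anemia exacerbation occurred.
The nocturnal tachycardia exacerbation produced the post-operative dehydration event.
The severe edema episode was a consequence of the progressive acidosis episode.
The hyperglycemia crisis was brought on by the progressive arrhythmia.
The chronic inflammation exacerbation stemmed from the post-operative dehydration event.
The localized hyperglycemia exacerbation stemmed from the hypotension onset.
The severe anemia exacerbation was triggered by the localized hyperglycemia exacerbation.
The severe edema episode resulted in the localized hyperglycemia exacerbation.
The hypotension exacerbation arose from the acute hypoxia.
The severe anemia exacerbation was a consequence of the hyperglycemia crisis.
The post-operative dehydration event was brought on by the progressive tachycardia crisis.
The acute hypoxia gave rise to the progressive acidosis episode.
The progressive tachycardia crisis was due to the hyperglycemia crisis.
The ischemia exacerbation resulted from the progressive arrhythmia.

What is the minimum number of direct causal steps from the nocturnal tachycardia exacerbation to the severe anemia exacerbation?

Shortest chain: the nocturnal tachycardia exacerbation → the progressive arrhythmia → the hyperglycemia crisis → the severe anemia exacerbation.

3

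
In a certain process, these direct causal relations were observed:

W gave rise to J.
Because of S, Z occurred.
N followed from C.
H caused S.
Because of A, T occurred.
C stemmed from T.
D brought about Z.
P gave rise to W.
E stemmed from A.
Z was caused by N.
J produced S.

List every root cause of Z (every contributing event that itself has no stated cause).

A, D, H, P

Tracing upstream from Z: Z ← N ← C ← T ← A.
A separate upstream branch: Z ← S ← J ← W ← P.
A separate upstream branch: Z ← D.
A separate upstream branch: Z ← S ← H.
Each of those chain origins has no stated cause.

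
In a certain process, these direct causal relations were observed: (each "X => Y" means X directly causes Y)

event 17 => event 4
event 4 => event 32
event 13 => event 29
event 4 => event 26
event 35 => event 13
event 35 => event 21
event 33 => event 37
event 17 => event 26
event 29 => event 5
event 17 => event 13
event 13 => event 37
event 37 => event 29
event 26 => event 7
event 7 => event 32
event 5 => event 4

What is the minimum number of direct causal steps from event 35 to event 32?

Shortest chain: event 35 → event 13 → event 29 → event 5 → event 4 → event 32.

5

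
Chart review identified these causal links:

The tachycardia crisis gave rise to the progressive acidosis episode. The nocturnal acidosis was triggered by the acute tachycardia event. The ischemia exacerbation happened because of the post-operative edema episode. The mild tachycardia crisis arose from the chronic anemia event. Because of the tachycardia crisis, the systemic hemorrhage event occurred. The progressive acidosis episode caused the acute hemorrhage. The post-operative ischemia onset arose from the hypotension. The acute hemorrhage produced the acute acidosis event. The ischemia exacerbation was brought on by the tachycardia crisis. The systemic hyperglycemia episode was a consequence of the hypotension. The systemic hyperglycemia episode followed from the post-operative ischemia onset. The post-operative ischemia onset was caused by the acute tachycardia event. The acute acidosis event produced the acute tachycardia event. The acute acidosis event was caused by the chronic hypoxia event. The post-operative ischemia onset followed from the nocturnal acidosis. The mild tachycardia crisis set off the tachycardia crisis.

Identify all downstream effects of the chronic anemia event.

Direct effects: the mild tachycardia crisis.
2 steps out: the tachycardia crisis.
3 steps out: the systemic hemorrhage event, the progressive acidosis episode, the ischemia exacerbation.
4 steps out: the acute hemorrhage.
5 steps out: the acute acidosis event.
6 steps out: the acute tachycardia event.
7 steps out: the nocturnal acidosis, the post-operative ischemia onset.
8 steps out: the systemic hyperglycemia episode.
Not reachable from it: the post-operative edema episode, the chronic hypoxia event, the hypotension.

the acute acidosis event, the acute hemorrhage, the acute tachycardia event, the ischemia exacerbation, the mild tachycardia crisis, the nocturnal acidosis, the post-operative ischemia onset, the progressive acidosis episode, the systemic hemorrhage event, the systemic hyperglycemia episode, the tachycardia crisis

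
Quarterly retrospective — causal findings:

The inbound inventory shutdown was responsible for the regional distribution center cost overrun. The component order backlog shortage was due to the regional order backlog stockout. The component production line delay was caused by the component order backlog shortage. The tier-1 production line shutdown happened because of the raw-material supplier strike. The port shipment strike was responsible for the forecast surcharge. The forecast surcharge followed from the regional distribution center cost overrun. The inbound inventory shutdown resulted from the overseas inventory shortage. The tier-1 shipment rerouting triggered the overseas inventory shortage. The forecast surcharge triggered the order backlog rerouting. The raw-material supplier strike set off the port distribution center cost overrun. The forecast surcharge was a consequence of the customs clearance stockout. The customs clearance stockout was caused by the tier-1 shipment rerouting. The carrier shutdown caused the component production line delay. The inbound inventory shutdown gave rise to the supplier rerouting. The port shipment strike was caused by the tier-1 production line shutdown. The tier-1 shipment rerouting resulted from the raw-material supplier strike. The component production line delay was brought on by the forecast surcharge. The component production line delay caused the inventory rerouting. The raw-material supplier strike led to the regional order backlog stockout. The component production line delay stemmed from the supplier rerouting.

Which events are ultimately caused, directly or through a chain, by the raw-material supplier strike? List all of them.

Direct effects: the tier-1 shipment rerouting, the tier-1 production line shutdown, the regional order backlog stockout, the port distribution center cost overrun.
2 steps out: the overseas inventory shortage, the customs clearance stockout, the port shipment strike, the component order backlog shortage.
3 steps out: the inbound inventory shutdown, the forecast surcharge, the component production line delay.
4 steps out: the supplier rerouting, the regional distribution center cost overrun, the order backlog rerouting, the inventory rerouting.
Not reachable from it: the carrier shutdown.

the component order backlog shortage, the component production line delay, the customs clearance stockout, the forecast surcharge, the inbound inventory shutdown, the inventory rerouting, the order backlog rerouting, the overseas inventory shortage, the port distribution center cost overrun, the port shipment strike, the regional distribution center cost overrun, the regional order backlog stockout, the supplier rerouting, the tier-1 production line shutdown, the tier-1 shipment rerouting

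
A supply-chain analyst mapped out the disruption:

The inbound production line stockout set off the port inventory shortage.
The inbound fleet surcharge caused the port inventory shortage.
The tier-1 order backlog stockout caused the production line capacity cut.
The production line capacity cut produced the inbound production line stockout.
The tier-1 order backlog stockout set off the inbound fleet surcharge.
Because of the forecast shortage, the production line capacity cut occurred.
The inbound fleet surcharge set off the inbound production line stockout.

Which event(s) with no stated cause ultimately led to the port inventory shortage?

the forecast shortage, the tier-1 order backlog stockout

Tracing upstream from the port inventory shortage: the port inventory shortage ← the inbound fleet surcharge ← the tier-1 order backlog stockout.
A separate upstream branch: the port inventory shortage ← the inbound production line stockout ← the production line capacity cut ← the forecast shortage.
Each of those chain origins has no stated cause.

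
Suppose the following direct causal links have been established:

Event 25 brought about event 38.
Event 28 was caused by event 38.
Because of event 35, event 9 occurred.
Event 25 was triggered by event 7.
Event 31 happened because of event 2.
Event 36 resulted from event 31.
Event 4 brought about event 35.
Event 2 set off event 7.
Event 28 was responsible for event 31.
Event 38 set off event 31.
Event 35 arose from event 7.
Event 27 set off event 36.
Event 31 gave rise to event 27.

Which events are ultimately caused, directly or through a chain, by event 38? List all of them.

Direct effects: event 28, event 31.
2 steps out: event 27, event 36.
Not reachable from it: event 2, event 7, event 35, event 9, event 25, event 4.

event 27, event 28, event 31, event 36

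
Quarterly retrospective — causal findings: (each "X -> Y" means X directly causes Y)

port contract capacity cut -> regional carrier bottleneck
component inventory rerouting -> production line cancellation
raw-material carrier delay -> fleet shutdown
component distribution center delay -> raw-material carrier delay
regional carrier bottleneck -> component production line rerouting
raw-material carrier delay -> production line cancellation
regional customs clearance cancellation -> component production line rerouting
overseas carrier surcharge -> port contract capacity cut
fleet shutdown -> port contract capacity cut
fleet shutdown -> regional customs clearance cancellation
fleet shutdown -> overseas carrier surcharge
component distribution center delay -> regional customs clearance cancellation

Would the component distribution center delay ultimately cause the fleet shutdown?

There is a causal chain: the component distribution center delay → the raw-material carrier delay → the fleet shutdown.

Yes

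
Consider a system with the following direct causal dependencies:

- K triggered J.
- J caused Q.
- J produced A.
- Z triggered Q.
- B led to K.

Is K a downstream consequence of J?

No

J leads to A, Q; K is not among them.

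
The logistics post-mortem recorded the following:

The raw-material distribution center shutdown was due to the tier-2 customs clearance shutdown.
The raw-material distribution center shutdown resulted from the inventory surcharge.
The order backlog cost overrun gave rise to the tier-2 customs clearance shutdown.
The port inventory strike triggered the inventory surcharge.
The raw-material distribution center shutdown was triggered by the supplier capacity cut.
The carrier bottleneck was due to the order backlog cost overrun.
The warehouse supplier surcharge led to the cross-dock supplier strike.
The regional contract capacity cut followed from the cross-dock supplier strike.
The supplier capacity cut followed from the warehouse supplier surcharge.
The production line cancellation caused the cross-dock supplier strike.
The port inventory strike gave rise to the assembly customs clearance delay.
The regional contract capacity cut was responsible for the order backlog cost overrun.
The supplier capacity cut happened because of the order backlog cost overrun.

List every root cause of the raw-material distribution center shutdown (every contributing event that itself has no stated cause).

Tracing upstream from the raw-material distribution center shutdown: the raw-material distribution center shutdown ← the inventory surcharge ← the port inventory strike.
A separate upstream branch: the raw-material distribution center shutdown ← the supplier capacity cut ← the warehouse supplier surcharge.
A separate upstream branch: the raw-material distribution center shutdown ← the supplier capacity cut ← the order backlog cost overrun ← the regional contract capacity cut ← the cross-dock supplier strike ← the production line cancellation.
Each of those chain origins has no stated cause.

the port inventory strike, the production line cancellation, the warehouse supplier surcharge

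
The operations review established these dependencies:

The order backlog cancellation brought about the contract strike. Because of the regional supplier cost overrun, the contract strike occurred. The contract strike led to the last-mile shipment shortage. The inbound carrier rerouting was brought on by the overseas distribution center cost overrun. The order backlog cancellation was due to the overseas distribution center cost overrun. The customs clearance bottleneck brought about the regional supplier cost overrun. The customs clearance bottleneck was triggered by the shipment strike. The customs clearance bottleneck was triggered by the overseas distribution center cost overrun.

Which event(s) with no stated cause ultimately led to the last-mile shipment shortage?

the overseas distribution center cost overrun, the shipment strike

Tracing upstream from the last-mile shipment shortage: the last-mile shipment shortage ← the contract strike ← the order backlog cancellation ← the overseas distribution center cost overrun.
A separate upstream branch: the last-mile shipment shortage ← the contract strike ← the regional supplier cost overrun ← the customs clearance bottleneck ← the shipment strike.
Each of those chain origins has no stated cause.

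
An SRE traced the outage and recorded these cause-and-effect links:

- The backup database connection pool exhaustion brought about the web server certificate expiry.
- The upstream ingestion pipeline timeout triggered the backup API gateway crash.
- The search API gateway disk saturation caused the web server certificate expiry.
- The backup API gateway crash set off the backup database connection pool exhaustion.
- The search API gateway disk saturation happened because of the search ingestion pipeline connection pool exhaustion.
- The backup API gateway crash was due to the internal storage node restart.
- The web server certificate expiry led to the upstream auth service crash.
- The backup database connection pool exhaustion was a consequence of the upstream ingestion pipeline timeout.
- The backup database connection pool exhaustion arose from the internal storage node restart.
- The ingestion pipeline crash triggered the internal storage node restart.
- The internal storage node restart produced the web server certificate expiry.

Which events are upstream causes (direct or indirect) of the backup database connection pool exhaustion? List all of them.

Immediate causes of the backup database connection pool exhaustion: the upstream ingestion pipeline timeout, the internal storage node restart, the backup API gateway crash.
Further upstream: the ingestion pipeline crash.

the backup API gateway crash, the ingestion pipeline crash, the internal storage node restart, the upstream ingestion pipeline timeout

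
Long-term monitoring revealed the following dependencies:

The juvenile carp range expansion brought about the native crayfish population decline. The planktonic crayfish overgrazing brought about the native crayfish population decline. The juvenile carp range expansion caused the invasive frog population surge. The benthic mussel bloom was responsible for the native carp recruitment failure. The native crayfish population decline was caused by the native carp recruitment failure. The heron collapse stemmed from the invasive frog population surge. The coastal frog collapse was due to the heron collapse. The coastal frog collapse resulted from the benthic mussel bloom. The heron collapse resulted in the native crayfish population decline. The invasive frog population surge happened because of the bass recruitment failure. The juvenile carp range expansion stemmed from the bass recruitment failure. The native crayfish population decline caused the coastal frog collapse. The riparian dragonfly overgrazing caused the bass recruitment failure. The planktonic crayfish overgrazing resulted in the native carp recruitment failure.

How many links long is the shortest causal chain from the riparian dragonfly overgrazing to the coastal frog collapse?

4

Shortest chain: the riparian dragonfly overgrazing → the bass recruitment failure → the juvenile carp range expansion → the native crayfish population decline → the coastal frog collapse.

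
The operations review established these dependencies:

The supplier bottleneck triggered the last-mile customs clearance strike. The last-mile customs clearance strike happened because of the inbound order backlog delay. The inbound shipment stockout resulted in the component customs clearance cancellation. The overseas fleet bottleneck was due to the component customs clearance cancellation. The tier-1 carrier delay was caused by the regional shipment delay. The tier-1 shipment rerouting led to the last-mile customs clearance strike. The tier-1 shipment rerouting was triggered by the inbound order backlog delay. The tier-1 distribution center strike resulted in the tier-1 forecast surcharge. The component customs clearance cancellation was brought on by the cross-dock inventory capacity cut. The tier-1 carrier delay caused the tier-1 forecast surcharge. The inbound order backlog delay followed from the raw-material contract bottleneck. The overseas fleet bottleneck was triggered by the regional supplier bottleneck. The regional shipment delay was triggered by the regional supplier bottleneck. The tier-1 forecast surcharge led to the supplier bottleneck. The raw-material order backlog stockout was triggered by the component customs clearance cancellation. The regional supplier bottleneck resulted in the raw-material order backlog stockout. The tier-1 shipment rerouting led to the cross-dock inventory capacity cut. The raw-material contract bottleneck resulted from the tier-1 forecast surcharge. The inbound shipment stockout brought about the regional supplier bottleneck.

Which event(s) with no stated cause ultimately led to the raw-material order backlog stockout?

the inbound shipment stockout, the tier-1 distribution center strike

Tracing upstream from the raw-material order backlog stockout: the raw-material order backlog stockout ← the regional supplier bottleneck ← the inbound shipment stockout.
A separate upstream branch: the raw-material order backlog stockout ← the component customs clearance cancellation ← the cross-dock inventory capacity cut ← the tier-1 shipment rerouting ← the inbound order backlog delay ← the raw-material contract bottleneck ← the tier-1 forecast surcharge ← the tier-1 distribution center strike.
Each of those chain origins has no stated cause.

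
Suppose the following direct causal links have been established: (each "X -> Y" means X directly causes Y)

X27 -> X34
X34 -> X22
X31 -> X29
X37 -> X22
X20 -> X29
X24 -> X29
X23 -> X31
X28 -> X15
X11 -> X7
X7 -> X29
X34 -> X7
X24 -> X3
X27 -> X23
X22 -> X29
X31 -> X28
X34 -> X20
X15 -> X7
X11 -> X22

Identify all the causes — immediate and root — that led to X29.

Immediate causes of X29: X24, X31, X20, X7, X22.
Further upstream: X27, X34, X23, X37, X28, X15, X11.

X11, X15, X20, X22, X23, X24, X27, X28, X31, X34, X37, X7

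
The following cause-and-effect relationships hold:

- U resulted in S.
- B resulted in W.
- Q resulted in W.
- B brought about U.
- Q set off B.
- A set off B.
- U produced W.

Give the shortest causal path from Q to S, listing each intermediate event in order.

Q → B
B → U
U → S
Length: 3 steps.

Q → B → U → S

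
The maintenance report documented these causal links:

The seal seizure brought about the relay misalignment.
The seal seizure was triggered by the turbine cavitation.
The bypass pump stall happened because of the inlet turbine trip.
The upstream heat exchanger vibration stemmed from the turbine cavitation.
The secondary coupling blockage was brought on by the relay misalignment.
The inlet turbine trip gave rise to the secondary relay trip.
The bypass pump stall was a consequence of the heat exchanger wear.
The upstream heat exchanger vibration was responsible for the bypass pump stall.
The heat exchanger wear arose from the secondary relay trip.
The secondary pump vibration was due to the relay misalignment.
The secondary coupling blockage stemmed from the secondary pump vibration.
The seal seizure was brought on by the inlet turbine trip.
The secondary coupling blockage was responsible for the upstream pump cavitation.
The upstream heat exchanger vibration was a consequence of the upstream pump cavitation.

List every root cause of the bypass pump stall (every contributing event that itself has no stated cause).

the inlet turbine trip, the turbine cavitation

Tracing upstream from the bypass pump stall: the bypass pump stall ← the upstream heat exchanger vibration ← the turbine cavitation.
A separate upstream branch: the bypass pump stall ← the inlet turbine trip.
Each of those chain origins has no stated cause.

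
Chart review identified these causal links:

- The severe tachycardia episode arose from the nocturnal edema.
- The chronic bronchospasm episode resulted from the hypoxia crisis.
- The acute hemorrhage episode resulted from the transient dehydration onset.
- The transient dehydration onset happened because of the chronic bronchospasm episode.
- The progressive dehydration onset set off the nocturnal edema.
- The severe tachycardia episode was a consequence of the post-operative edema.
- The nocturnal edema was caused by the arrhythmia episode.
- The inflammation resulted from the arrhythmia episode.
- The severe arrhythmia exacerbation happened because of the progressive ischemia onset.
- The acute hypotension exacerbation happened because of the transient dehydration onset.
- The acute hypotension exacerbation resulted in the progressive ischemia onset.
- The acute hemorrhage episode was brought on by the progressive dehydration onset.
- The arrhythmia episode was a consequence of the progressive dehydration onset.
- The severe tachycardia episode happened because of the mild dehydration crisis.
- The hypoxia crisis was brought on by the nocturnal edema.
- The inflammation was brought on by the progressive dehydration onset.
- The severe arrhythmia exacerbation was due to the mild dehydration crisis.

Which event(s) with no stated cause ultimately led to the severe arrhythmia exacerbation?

Tracing upstream from the severe arrhythmia exacerbation: the severe arrhythmia exacerbation ← the progressive ischemia onset ← the acute hypotension exacerbation ← the transient dehydration onset ← the chronic bronchospasm episode ← the hypoxia crisis ← the nocturnal edema ← the progressive dehydration onset.
A separate upstream branch: the severe arrhythmia exacerbation ← the mild dehydration crisis.
Each of those chain origins has no stated cause.

the mild dehydration crisis, the progressive dehydration onset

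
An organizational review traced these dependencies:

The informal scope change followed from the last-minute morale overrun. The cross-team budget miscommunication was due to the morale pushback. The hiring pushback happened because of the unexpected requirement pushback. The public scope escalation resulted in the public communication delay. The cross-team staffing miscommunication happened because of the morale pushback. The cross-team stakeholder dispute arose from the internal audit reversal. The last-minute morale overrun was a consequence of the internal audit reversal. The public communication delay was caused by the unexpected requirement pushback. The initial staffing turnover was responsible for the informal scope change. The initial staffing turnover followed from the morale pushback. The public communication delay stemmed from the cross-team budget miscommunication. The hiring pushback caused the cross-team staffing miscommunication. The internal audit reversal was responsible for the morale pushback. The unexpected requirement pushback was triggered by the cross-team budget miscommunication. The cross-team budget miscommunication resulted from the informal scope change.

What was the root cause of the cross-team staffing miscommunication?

Tracing upstream from the cross-team staffing miscommunication: the cross-team staffing miscommunication ← the morale pushback ← the internal audit reversal.
The internal audit reversal has no stated cause, so it is the root.

the internal audit reversal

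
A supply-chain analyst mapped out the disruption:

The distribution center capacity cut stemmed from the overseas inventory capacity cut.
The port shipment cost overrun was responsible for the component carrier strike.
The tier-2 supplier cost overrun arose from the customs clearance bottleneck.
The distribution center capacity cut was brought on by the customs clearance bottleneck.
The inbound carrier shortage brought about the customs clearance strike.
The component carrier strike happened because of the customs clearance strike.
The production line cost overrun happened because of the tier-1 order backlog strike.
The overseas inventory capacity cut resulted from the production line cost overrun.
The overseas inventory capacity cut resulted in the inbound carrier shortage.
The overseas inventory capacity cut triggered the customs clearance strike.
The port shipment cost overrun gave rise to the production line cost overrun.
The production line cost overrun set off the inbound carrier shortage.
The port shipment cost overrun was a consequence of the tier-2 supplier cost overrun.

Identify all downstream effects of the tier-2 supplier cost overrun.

Direct effects: the port shipment cost overrun.
2 steps out: the production line cost overrun, the component carrier strike.
3 steps out: the overseas inventory capacity cut, the inbound carrier shortage.
4 steps out: the distribution center capacity cut, the customs clearance strike.
Not reachable from it: the customs clearance bottleneck, the tier-1 order backlog strike.

the component carrier strike, the customs clearance strike, the distribution center capacity cut, the inbound carrier shortage, the overseas inventory capacity cut, the port shipment cost overrun, the production line cost overrun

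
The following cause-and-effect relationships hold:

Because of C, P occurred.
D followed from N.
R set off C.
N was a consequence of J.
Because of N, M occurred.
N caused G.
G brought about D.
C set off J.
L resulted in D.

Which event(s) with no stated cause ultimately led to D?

L, R

Tracing upstream from D: D ← N ← J ← C ← R.
A separate upstream branch: D ← L.
Each of those chain origins has no stated cause.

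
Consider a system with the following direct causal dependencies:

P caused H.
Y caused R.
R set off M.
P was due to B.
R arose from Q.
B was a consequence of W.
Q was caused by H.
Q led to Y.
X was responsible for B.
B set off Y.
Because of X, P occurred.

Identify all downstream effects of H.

M, Q, R, Y

Direct effects: Q.
2 steps out: Y, R.
3 steps out: M.
Not reachable from it: X, B, P, W.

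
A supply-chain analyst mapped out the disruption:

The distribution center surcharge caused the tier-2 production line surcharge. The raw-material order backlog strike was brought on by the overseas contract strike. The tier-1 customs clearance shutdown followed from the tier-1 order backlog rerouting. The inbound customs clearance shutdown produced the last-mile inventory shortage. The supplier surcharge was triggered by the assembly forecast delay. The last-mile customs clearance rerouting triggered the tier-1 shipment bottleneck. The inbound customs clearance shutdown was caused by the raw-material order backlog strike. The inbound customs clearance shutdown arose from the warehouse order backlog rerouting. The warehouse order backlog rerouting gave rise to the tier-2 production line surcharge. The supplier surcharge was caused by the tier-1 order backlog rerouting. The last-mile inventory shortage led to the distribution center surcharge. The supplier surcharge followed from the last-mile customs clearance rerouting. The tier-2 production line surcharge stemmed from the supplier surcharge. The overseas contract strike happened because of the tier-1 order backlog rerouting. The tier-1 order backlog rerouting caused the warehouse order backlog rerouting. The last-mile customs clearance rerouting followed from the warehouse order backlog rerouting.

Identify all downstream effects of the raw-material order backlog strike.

the distribution center surcharge, the inbound customs clearance shutdown, the last-mile inventory shortage, the tier-2 production line surcharge

Direct effects: the inbound customs clearance shutdown.
2 steps out: the last-mile inventory shortage.
3 steps out: the distribution center surcharge.
4 steps out: the tier-2 production line surcharge.
Not reachable from it: the tier-1 order backlog rerouting, the tier-1 customs clearance shutdown, the overseas contract strike, the warehouse order backlog rerouting, the last-mile customs clearance rerouting, the tier-1 shipment bottleneck, the supplier surcharge, the assembly forecast delay.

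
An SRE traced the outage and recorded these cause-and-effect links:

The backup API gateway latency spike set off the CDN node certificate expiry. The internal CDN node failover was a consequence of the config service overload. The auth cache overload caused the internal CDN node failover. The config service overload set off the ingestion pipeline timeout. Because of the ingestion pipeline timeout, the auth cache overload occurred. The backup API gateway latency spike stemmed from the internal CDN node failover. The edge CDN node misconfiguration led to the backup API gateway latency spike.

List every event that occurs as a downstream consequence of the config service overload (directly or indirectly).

the CDN node certificate expiry, the auth cache overload, the backup API gateway latency spike, the ingestion pipeline timeout, the internal CDN node failover

Direct effects: the ingestion pipeline timeout, the internal CDN node failover.
2 steps out: the auth cache overload, the backup API gateway latency spike.
3 steps out: the CDN node certificate expiry.
Not reachable from it: the edge CDN node misconfiguration.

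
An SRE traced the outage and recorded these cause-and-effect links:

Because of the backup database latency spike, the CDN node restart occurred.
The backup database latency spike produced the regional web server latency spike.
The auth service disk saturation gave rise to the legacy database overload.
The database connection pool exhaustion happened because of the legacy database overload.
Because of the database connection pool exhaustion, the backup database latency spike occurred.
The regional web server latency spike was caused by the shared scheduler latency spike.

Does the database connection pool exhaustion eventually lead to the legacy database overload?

No

The database connection pool exhaustion leads to the backup database latency spike, the regional web server latency spike, the CDN node restart; the legacy database overload is not among them.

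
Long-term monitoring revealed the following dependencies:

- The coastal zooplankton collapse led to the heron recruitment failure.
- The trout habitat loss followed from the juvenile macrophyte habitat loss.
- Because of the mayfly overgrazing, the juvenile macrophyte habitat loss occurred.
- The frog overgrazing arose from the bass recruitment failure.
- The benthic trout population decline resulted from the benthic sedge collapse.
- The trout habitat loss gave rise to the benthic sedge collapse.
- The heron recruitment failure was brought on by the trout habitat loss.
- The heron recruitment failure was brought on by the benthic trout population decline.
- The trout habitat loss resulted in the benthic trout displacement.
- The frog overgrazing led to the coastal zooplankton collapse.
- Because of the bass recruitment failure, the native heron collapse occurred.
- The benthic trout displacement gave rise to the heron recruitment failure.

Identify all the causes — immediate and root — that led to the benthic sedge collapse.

Immediate cause of the benthic sedge collapse: the trout habitat loss.
Further upstream: the mayfly overgrazing, the juvenile macrophyte habitat loss.

the juvenile macrophyte habitat loss, the mayfly overgrazing, the trout habitat loss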